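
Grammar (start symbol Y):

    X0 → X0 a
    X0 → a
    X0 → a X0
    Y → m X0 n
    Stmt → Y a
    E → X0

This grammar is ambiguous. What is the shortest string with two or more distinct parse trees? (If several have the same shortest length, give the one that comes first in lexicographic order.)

length 3: no string has ≥2 trees
length 4: m a a n has 2 parse trees

Two derivations of m a a n:
  Y ⇒ m X0 n ⇒ m X0 a n ⇒ m a a n
  Y ⇒ m X0 n ⇒ m a X0 n ⇒ m a a n

m a a n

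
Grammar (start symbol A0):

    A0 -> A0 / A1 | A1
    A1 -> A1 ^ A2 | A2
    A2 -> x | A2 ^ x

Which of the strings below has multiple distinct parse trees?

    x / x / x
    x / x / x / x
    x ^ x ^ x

x / x / x: 1 tree
x / x / x / x: 1 tree
x ^ x ^ x: 4 trees

x ^ x ^ x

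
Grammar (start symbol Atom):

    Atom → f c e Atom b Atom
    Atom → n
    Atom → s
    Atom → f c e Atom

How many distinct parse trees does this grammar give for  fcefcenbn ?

2

Parse trees for fcefcenbn:
  [Atom f c e [Atom f c e [Atom n]] b [Atom n]]
  [Atom f c e [Atom f c e [Atom n] b [Atom n]]]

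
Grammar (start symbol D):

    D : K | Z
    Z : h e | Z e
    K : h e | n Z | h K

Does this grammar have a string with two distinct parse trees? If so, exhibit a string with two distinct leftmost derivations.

Ambiguous

Witness: h e

Derivation 1: D ⇒ K ⇒ h e
Derivation 2: D ⇒ Z ⇒ h e

Two distinct leftmost derivations for the same string.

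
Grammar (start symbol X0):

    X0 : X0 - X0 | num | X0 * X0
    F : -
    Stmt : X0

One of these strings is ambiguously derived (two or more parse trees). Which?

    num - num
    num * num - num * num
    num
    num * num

num * num - num * num

num - num: 1 tree
num * num - num * num: 5 trees
num: 1 tree
num * num: 1 tree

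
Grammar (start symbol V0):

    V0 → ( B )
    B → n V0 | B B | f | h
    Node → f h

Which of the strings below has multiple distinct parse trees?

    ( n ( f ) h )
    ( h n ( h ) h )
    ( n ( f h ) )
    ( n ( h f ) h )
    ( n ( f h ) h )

( h n ( h ) h )

( n ( f ) h ): 1 tree
( h n ( h ) h ): 2 trees
( n ( f h ) ): 1 tree
( n ( h f ) h ): 1 tree
( n ( f h ) h ): 1 tree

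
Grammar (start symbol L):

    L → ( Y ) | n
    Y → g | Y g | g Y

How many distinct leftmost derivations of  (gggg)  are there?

Parse trees for (gggg):
  [L ( [Y [Y [Y [Y g] g] g] g] )]
  [L ( [Y [Y [Y g [Y g]] g] g] )]
  [L ( [Y [Y g [Y [Y g] g]] g] )]
  [L ( [Y [Y g [Y g [Y g]]] g] )]
  [L ( [Y g [Y [Y [Y g] g] g]] )]
  [L ( [Y g [Y [Y g [Y g]] g]] )]
  [L ( [Y g [Y g [Y [Y g] g]]] )]
  [L ( [Y g [Y g [Y g [Y g]]]] )]

8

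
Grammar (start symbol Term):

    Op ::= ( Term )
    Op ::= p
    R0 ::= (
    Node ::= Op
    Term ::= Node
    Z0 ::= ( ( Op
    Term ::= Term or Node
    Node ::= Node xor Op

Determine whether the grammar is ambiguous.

Unambiguous

Only Term, Node, Op are reachable from Term; ignoring the rest: Term → Term or Node | Node  ;  Node → Node xor Op | Op  — a left-associative chain with Op at the bottom. Each string factors uniquely by precedence.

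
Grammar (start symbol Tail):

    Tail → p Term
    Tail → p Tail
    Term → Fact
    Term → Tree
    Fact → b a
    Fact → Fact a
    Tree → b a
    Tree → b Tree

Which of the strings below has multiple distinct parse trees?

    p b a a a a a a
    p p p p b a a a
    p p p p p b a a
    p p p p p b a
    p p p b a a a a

p p p p p b a

p b a a a a a a: 1 tree
p p p p b a a a: 1 tree
p p p p p b a a: 1 tree
p p p p p b a: 2 trees
p p p b a a a a: 1 tree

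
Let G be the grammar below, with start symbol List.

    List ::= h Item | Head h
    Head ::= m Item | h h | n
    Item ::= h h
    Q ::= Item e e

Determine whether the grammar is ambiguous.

Ambiguous

Witness: h h h

Derivation 1: List ⇒ h Item ⇒ h h h
Derivation 2: List ⇒ Head h ⇒ h h h

Two distinct leftmost derivations for the same string.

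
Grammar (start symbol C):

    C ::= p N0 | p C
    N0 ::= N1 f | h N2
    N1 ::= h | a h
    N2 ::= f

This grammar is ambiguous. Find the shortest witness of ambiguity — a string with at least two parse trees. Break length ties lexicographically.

p h f

length 3: p h f has 2 parse trees

Two derivations of p h f:
  C ⇒ p N0 ⇒ p N1 f ⇒ p h f
  C ⇒ p N0 ⇒ p h N2 ⇒ p h f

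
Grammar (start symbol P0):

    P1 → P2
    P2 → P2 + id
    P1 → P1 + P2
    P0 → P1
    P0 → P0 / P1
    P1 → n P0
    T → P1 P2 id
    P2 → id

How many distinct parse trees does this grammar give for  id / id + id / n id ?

Parse trees for id / id + id / n id:
  [P0 [P0 [P0 [P1 [P2 id]]] / [P1 [P2 [P2 id] + id]]] / [P1 n [P0 [P1 [P2 id]]]]]
  [P0 [P0 [P0 [P1 [P2 id]]] / [P1 [P1 [P2 id]] + [P2 id]]] / [P1 n [P0 [P1 [P2 id]]]]]

2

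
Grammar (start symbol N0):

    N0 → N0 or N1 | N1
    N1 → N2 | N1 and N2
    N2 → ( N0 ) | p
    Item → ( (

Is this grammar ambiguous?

Only N0, N1, N2 are reachable from N0; ignoring the rest: N0 → N0 or N1 | N1  ;  N1 → N1 and N2 | N2  — a left-associative chain with N2 at the bottom. Each string factors uniquely by precedence.

Unambiguous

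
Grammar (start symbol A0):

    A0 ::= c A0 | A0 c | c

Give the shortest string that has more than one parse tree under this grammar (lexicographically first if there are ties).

length 1: no string has ≥2 trees
length 2: c c has 2 parse trees

Two derivations of c c:
  A0 ⇒ c A0 ⇒ c c
  A0 ⇒ A0 c ⇒ c c

c c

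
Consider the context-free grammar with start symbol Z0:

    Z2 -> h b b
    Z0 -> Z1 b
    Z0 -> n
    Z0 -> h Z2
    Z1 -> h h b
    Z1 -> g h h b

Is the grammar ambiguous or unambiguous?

Witness: h h b b

Derivation 1: Z0 ⇒ Z1 b ⇒ h h b b
Derivation 2: Z0 ⇒ h Z2 ⇒ h h b b

Two distinct leftmost derivations for the same string.

Ambiguous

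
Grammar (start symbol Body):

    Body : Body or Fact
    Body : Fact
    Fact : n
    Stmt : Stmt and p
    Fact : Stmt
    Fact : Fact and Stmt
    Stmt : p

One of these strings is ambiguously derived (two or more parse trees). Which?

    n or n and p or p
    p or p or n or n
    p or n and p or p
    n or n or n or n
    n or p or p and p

n or n and p or p: 1 tree
p or p or n or n: 1 tree
p or n and p or p: 1 tree
n or n or n or n: 1 tree
n or p or p and p: 2 trees

n or p or p and p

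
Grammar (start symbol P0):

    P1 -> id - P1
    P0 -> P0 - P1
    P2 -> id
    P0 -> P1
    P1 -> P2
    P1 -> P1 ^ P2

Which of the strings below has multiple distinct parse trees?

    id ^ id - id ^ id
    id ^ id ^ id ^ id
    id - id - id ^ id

id - id - id ^ id

id ^ id - id ^ id: 1 tree
id ^ id ^ id ^ id: 1 tree
id - id - id ^ id: 7 trees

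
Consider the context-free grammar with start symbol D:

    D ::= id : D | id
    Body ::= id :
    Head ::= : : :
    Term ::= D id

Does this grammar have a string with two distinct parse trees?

Unambiguous

(Body, Head, Term are unreachable from D, so their rules don't affect L(D).) Right-recursive list with a separator: after each atom, whether the separator follows determines the rule. One parse per string.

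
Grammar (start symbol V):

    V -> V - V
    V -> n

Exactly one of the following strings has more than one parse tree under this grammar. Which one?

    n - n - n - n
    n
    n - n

n - n - n - n: 5 trees
n: 1 tree
n - n: 1 tree

n - n - n - n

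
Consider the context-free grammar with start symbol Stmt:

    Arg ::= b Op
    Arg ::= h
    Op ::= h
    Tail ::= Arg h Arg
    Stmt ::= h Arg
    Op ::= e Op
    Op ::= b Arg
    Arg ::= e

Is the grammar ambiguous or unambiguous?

Only Stmt, Arg, Op are reachable from Stmt; ignoring the rest: The reachable rules are right-linear with at most one rule per (nonterminal, next-terminal) pair. Each input token forces the next rule, so parsing is deterministic.

Unambiguous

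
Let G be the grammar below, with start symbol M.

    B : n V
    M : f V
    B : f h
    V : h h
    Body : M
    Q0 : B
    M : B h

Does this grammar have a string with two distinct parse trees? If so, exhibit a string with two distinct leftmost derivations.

Ambiguous

Witness: f h h

Derivation 1: M ⇒ f V ⇒ f h h
Derivation 2: M ⇒ B h ⇒ f h h

Two distinct leftmost derivations for the same string.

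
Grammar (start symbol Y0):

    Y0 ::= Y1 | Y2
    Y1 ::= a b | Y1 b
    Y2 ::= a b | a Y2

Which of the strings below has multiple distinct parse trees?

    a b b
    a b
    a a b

a b

a b b: 1 tree
a b: 2 trees
a a b: 1 tree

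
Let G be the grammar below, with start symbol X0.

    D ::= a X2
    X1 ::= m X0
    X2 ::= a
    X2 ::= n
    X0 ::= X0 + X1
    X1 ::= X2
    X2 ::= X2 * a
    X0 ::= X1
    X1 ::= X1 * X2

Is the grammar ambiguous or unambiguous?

Witness: a * a

Derivation 1: X0 ⇒ X1 ⇒ X2 ⇒ X2 * a ⇒ a * a
Derivation 2: X0 ⇒ X1 ⇒ X1 * X2 ⇒ X2 * X2 ⇒ a * X2 ⇒ a * a

Two distinct leftmost derivations for the same string.

Ambiguous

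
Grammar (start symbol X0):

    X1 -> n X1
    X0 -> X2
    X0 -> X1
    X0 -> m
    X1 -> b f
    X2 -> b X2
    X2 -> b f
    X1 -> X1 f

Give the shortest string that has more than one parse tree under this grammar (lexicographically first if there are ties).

b f

length 1: no string has ≥2 trees
length 2: b f has 2 parse trees

Two derivations of b f:
  X0 ⇒ X2 ⇒ b f
  X0 ⇒ X1 ⇒ b f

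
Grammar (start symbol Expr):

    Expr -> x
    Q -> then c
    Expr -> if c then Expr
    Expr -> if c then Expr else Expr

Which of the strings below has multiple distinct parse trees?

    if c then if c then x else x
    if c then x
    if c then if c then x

if c then if c then x else x: 2 trees
if c then x: 1 tree
if c then if c then x: 1 tree

if c then if c then x else x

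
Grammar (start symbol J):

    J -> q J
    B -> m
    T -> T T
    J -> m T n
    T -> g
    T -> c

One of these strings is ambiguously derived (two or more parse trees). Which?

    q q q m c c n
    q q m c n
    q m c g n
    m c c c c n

q q q m c c n: 1 tree
q q m c n: 1 tree
q m c g n: 1 tree
m c c c c n: 5 trees

m c c c c n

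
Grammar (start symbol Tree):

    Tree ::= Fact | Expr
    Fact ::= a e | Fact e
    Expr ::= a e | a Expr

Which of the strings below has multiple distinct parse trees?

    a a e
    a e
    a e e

a a e: 1 tree
a e: 2 trees
a e e: 1 tree

a e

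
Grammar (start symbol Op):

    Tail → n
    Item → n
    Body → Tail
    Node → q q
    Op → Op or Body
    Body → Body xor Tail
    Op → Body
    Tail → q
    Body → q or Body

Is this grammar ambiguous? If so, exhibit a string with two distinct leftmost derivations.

Witness: q or n

Derivation 1: Op ⇒ Op or Body ⇒ Body or Body ⇒ Tail or Body ⇒ q or Body ⇒ q or Tail ⇒ q or n
Derivation 2: Op ⇒ Body ⇒ q or Body ⇒ q or Tail ⇒ q or n

Two distinct leftmost derivations for the same string.

Ambiguous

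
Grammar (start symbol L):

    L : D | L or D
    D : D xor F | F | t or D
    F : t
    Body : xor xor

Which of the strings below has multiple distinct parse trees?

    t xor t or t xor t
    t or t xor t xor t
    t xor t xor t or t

t or t xor t xor t

t xor t or t xor t: 1 tree
t or t xor t xor t: 4 trees
t xor t xor t or t: 1 tree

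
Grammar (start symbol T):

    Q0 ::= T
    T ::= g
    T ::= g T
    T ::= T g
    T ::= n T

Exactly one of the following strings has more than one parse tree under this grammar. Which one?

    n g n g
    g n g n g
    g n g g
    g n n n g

n g n g: 1 tree
g n g n g: 1 tree
g n g g: 4 trees
g n n n g: 1 tree

g n g g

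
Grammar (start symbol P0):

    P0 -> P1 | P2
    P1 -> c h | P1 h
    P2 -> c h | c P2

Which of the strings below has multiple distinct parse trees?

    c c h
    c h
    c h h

c c h: 1 tree
c h: 2 trees
c h h: 1 tree

c h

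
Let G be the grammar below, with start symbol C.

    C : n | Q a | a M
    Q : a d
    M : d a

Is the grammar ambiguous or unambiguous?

Ambiguous

Witness: a d a

Derivation 1: C ⇒ Q a ⇒ a d a
Derivation 2: C ⇒ a M ⇒ a d a

Two distinct leftmost derivations for the same string.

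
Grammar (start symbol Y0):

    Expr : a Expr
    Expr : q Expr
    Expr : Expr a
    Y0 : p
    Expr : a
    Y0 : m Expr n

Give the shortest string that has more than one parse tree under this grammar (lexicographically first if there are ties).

m a a n

length 1: no string has ≥2 trees
length 3: no string has ≥2 trees
length 4: m a a n has 2 parse trees

Two derivations of m a a n:
  Y0 ⇒ m Expr n ⇒ m a Expr n ⇒ m a a n
  Y0 ⇒ m Expr n ⇒ m Expr a n ⇒ m a a n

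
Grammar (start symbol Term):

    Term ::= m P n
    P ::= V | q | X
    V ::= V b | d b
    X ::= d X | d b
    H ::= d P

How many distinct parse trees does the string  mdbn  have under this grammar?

2

Parse trees for mdbn:
  [Term m [P [V d b]] n]
  [Term m [P [X d b]] n]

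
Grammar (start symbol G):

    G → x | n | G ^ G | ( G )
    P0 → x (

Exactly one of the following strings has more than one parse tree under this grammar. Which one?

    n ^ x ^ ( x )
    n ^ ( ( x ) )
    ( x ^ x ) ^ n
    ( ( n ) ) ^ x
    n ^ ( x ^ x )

n ^ x ^ ( x )

n ^ x ^ ( x ): 2 trees
n ^ ( ( x ) ): 1 tree
( x ^ x ) ^ n: 1 tree
( ( n ) ) ^ x: 1 tree
n ^ ( x ^ x ): 1 tree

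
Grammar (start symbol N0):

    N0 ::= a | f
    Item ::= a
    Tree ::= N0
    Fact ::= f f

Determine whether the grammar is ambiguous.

Only N0 is reachable from N0; ignoring the rest: The reachable rules are right-linear with at most one rule per (nonterminal, next-terminal) pair. Each input token forces the next rule, so parsing is deterministic.

Unambiguous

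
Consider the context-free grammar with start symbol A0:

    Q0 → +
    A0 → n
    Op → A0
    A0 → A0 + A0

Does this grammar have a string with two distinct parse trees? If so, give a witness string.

Witness: n + n + n

Derivation 1: A0 ⇒ A0 + A0 ⇒ n + A0 ⇒ n + A0 + A0 ⇒ n + n + A0 ⇒ n + n + n
Derivation 2: A0 ⇒ A0 + A0 ⇒ A0 + A0 + A0 ⇒ n + A0 + A0 ⇒ n + n + A0 ⇒ n + n + n

Two distinct leftmost derivations for the same string.

Ambiguous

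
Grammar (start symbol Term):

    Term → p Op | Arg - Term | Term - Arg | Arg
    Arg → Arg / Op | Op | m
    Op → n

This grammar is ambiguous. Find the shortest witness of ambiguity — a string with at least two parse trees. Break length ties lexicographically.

m - m

length 1: no string has ≥2 trees
length 2: no string has ≥2 trees
length 3: m - m has 2 parse trees

Two derivations of m - m:
  Term ⇒ Arg - Term ⇒ m - Term ⇒ m - Arg ⇒ m - m
  Term ⇒ Term - Arg ⇒ Arg - Arg ⇒ m - Arg ⇒ m - m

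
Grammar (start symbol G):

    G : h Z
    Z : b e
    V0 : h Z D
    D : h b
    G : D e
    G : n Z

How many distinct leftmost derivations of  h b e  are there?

Parse trees for h b e:
  [G h [Z b e]]
  [G [D h b] e]

2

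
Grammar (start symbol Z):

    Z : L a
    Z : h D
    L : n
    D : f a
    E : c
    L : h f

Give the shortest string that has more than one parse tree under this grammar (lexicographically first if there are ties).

length 2: no string has ≥2 trees
length 3: h f a has 2 parse trees

Two derivations of h f a:
  Z ⇒ L a ⇒ h f a
  Z ⇒ h D ⇒ h f a

h f a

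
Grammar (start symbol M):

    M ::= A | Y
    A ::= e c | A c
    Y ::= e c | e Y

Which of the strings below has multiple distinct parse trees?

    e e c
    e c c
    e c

e c

e e c: 1 tree
e c c: 1 tree
e c: 2 trees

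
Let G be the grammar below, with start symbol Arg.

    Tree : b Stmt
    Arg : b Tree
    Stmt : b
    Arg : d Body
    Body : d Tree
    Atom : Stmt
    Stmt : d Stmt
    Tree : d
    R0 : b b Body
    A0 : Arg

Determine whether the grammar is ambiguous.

Unambiguous

Only Arg, Body, Tree, Stmt are reachable from Arg; ignoring the rest: Each reachable nonterminal has at most one production per leading terminal, and all productions are right-linear; the derivation is determined token-by-token.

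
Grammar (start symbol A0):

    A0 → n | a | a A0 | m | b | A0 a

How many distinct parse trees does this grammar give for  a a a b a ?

Parse trees for a a a b a:
  [A0 a [A0 a [A0 a [A0 [A0 b] a]]]]
  [A0 a [A0 a [A0 [A0 a [A0 b]] a]]]
  [A0 a [A0 [A0 a [A0 a [A0 b]]] a]]
  [A0 [A0 a [A0 a [A0 a [A0 b]]]] a]

4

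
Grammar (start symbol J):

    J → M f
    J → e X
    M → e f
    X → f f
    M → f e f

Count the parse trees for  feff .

1

Parse trees for feff:
  [J [M f e f] f]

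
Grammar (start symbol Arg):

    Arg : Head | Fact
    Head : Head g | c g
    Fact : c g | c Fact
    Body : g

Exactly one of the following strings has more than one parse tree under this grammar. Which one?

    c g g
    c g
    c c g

c g g: 1 tree
c g: 2 trees
c c g: 1 tree

c g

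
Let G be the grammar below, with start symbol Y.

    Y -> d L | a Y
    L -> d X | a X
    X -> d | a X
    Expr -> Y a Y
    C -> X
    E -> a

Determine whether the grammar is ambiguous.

Unambiguous

Only Y, L, X are reachable from Y; ignoring the rest: Restricted to the reachable nonterminals, every rule has the form A → t or A → t B, and no two rules for the same A share a first terminal. The grammar encodes a DFA — one run per string.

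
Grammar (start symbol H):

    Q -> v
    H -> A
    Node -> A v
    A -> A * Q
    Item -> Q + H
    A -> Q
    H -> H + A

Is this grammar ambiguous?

(Node, Item are unreachable from H, so their rules don't affect L(H).) H → H + A | A  ;  A → A * Q | Q  — a left-associative chain with Q at the bottom. Each string factors uniquely by precedence.

Unambiguous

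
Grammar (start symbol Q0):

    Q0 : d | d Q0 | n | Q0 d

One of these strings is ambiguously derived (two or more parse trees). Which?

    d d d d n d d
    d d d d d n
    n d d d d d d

d d d d n d d: 15 trees
d d d d d n: 1 tree
n d d d d d d: 1 tree

d d d d n d d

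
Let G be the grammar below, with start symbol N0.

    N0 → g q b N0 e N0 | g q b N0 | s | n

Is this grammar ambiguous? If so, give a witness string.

Witness: g q b g q b n e n

Derivation 1: N0 ⇒ g q b N0 e N0 ⇒ g q b g q b N0 e N0 ⇒ g q b g q b n e N0 ⇒ g q b g q b n e n
Derivation 2: N0 ⇒ g q b N0 ⇒ g q b g q b N0 e N0 ⇒ g q b g q b n e N0 ⇒ g q b g q b n e n

Two distinct leftmost derivations for the same string.

Ambiguous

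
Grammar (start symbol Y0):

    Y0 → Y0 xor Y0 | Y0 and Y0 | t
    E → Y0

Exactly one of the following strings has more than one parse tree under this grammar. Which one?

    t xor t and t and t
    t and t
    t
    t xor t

t xor t and t and t

t xor t and t and t: 5 trees
t and t: 1 tree
t: 1 tree
t xor t: 1 tree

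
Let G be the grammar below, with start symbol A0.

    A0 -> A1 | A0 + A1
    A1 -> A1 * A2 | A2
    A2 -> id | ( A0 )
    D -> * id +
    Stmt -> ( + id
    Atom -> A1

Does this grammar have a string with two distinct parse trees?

Only A0, A1, A2 are reachable from A0; ignoring the rest: This is a standard precedence ladder (A0 over A1 over A2), with each level left-recursive on its own operator ('+' at A0, '*' at A1). That structure is LR(1), hence unambiguous.

Unambiguous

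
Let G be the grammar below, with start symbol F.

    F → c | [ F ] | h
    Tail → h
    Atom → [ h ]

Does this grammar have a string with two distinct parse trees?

Only F is reachable from F; ignoring the rest: Each string is a nest of matched brackets around a single atom. An opening bracket forces the recursive rule; an atom forces the base rule.

Unambiguous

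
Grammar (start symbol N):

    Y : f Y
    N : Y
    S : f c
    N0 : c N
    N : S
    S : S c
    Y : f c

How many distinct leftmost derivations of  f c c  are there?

1

Parse trees for f c c:
  [N [S [S f c] c]]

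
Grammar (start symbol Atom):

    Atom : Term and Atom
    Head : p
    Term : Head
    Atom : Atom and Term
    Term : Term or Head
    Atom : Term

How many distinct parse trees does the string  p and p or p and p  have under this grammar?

Parse trees for p and p or p and p:
  [Atom [Term [Head p]] and [Atom [Term [Term [Head p]] or [Head p]] and [Atom [Term [Head p]]]]]
  [Atom [Term [Head p]] and [Atom [Atom [Term [Term [Head p]] or [Head p]]] and [Term [Head p]]]]
  [Atom [Atom [Term [Head p]] and [Atom [Term [Term [Head p]] or [Head p]]]] and [Term [Head p]]]
  [Atom [Atom [Atom [Term [Head p]]] and [Term [Term [Head p]] or [Head p]]] and [Term [Head p]]]

4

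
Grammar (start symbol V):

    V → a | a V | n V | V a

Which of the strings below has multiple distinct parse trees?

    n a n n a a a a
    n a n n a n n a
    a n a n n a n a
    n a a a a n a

n a n n a a a a

n a n n a a a a: 64 trees
n a n n a n n a: 1 tree
a n a n n a n a: 1 tree
n a a a a n a: 1 tree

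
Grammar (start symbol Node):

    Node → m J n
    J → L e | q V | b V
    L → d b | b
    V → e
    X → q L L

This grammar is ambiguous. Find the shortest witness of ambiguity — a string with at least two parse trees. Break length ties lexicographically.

length 4: m b e n has 2 parse trees

Two derivations of m b e n:
  Node ⇒ m J n ⇒ m L e n ⇒ m b e n
  Node ⇒ m J n ⇒ m b V n ⇒ m b e n

m b e n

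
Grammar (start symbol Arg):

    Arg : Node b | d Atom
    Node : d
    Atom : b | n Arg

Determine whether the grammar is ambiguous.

Ambiguous

Witness: d b

Derivation 1: Arg ⇒ Node b ⇒ d b
Derivation 2: Arg ⇒ d Atom ⇒ d b

Two distinct leftmost derivations for the same string.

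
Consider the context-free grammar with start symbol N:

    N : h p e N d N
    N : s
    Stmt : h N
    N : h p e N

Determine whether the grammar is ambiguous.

Witness: h p e h p e s d s

Derivation 1: N ⇒ h p e N d N ⇒ h p e h p e N d N ⇒ h p e h p e s d N ⇒ h p e h p e s d s
Derivation 2: N ⇒ h p e N ⇒ h p e h p e N d N ⇒ h p e h p e s d N ⇒ h p e h p e s d s

Two distinct leftmost derivations for the same string.

Ambiguous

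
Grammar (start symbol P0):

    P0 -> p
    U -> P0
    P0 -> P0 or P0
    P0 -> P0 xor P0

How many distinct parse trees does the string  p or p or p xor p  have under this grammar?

5

Parse trees for p or p or p xor p:
  [P0 [P0 p] or [P0 [P0 p] or [P0 [P0 p] xor [P0 p]]]]
  [P0 [P0 p] or [P0 [P0 [P0 p] or [P0 p]] xor [P0 p]]]
  [P0 [P0 [P0 p] or [P0 p]] or [P0 [P0 p] xor [P0 p]]]
  [P0 [P0 [P0 p] or [P0 [P0 p] or [P0 p]]] xor [P0 p]]
  [P0 [P0 [P0 [P0 p] or [P0 p]] or [P0 p]] xor [P0 p]]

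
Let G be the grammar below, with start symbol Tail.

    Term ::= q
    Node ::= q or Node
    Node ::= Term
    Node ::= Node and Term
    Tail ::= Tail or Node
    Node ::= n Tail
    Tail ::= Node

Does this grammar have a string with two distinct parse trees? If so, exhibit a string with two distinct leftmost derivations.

Ambiguous

Witness: q or q

Derivation 1: Tail ⇒ Tail or Node ⇒ Node or Node ⇒ Term or Node ⇒ q or Node ⇒ q or Term ⇒ q or q
Derivation 2: Tail ⇒ Node ⇒ q or Node ⇒ q or Term ⇒ q or q

Two distinct leftmost derivations for the same string.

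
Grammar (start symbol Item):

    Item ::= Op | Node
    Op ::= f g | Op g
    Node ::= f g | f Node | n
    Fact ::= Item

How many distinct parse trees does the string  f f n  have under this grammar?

Parse trees for f f n:
  [Item [Node f [Node f [Node n]]]]

1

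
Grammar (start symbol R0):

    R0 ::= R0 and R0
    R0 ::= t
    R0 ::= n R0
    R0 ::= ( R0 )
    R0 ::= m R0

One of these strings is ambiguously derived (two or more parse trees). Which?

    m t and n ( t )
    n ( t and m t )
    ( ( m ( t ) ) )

m t and n ( t )

m t and n ( t ): 2 trees
n ( t and m t ): 1 tree
( ( m ( t ) ) ): 1 tree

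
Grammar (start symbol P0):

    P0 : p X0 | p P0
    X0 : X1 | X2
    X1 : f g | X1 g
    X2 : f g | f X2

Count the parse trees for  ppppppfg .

Parse trees for ppppppfg:
  [P0 p [P0 p [P0 p [P0 p [P0 p [P0 p [X0 [X1 f g]]]]]]]]
  [P0 p [P0 p [P0 p [P0 p [P0 p [P0 p [X0 [X2 f g]]]]]]]]

2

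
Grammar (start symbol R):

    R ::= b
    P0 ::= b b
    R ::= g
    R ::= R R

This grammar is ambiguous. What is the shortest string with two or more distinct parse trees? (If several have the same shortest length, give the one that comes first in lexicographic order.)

b b b

length 1: no string has ≥2 trees
length 2: no string has ≥2 trees
length 3: b b b has 2 parse trees

Two derivations of b b b:
  R ⇒ R R ⇒ b R ⇒ b R R ⇒ b b R ⇒ b b b
  R ⇒ R R ⇒ R R R ⇒ b R R ⇒ b b R ⇒ b b b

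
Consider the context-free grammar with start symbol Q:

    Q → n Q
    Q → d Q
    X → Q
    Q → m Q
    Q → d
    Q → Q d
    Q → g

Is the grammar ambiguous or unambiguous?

Witness: d d

Derivation 1: Q ⇒ d Q ⇒ d d
Derivation 2: Q ⇒ Q d ⇒ d d

Two distinct leftmost derivations for the same string.

Ambiguous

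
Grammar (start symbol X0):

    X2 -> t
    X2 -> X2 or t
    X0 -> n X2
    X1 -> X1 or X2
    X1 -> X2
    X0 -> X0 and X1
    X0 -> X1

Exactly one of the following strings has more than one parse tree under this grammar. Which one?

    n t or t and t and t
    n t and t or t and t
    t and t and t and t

n t or t and t and t: 1 tree
n t and t or t and t: 2 trees
t and t and t and t: 1 tree

n t and t or t and t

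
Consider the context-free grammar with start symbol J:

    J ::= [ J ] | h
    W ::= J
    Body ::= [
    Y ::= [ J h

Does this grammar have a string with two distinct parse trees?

(W, Body, Y are unreachable from J, so their rules don't affect L(J).) Each string is a nest of matched brackets around a single atom. An opening bracket forces the recursive rule; an atom forces the base rule.

Unambiguous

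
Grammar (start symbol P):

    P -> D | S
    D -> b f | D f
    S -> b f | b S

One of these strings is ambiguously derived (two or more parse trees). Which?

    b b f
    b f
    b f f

b f

b b f: 1 tree
b f: 2 trees
b f f: 1 tree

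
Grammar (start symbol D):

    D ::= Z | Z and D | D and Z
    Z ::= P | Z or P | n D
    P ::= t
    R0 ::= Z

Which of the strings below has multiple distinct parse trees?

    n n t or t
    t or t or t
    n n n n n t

n n t or t

n n t or t: 3 trees
t or t or t: 1 tree
n n n n n t: 1 tree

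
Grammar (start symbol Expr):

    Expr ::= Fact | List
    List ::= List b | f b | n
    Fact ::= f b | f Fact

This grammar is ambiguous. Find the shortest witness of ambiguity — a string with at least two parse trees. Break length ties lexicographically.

f b

length 1: no string has ≥2 trees
length 2: f b has 2 parse trees

Two derivations of f b:
  Expr ⇒ Fact ⇒ f b
  Expr ⇒ List ⇒ f b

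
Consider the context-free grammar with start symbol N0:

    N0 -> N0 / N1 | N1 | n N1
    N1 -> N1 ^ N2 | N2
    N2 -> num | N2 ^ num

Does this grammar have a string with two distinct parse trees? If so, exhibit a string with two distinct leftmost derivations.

Ambiguous

Witness: num ^ num

Derivation 1: N0 ⇒ N1 ⇒ N1 ^ N2 ⇒ N2 ^ N2 ⇒ num ^ N2 ⇒ num ^ num
Derivation 2: N0 ⇒ N1 ⇒ N2 ⇒ N2 ^ num ⇒ num ^ num

Two distinct leftmost derivations for the same string.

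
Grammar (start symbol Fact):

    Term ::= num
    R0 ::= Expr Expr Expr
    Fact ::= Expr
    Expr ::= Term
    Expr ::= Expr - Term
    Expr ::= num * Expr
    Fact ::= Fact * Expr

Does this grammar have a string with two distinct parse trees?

Ambiguous

Witness: num * num

Derivation 1: Fact ⇒ Expr ⇒ num * Expr ⇒ num * Term ⇒ num * num
Derivation 2: Fact ⇒ Fact * Expr ⇒ Expr * Expr ⇒ Term * Expr ⇒ num * Expr ⇒ num * Term ⇒ num * num

Two distinct leftmost derivations for the same string.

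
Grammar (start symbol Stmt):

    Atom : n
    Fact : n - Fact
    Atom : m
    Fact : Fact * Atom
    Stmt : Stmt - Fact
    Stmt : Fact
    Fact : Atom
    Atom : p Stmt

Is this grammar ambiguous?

Witness: n - m

Derivation 1: Stmt ⇒ Stmt - Fact ⇒ Fact - Fact ⇒ Atom - Fact ⇒ n - Fact ⇒ n - Atom ⇒ n - m
Derivation 2: Stmt ⇒ Fact ⇒ n - Fact ⇒ n - Atom ⇒ n - m

Two distinct leftmost derivations for the same string.

Ambiguous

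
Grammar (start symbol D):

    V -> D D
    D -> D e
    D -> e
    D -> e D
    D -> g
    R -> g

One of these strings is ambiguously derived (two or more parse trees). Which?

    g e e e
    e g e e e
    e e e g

e g e e e

g e e e: 1 tree
e g e e e: 4 trees
e e e g: 1 tree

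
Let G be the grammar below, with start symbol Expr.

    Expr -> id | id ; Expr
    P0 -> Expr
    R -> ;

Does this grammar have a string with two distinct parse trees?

Only Expr is reachable from Expr; ignoring the rest: The reachable grammar is A → atom sep A | atom. Each atom is followed by either the separator (recurse) or end-of-string (stop) — no choice point.

Unambiguous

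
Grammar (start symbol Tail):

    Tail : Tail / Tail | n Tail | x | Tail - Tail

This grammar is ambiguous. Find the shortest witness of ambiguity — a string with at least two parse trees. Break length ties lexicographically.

length 1: no string has ≥2 trees
length 2: no string has ≥2 trees
length 3: no string has ≥2 trees
length 4: n x - x has 2 parse trees

Two derivations of n x - x:
  Tail ⇒ n Tail ⇒ n Tail - Tail ⇒ n x - Tail ⇒ n x - x
  Tail ⇒ Tail - Tail ⇒ n Tail - Tail ⇒ n x - Tail ⇒ n x - x

n x - x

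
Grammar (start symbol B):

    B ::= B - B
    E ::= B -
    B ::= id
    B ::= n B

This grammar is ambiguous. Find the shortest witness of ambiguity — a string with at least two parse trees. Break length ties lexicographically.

length 1: no string has ≥2 trees
length 2: no string has ≥2 trees
length 3: no string has ≥2 trees
length 4: n id - id has 2 parse trees

Two derivations of n id - id:
  B ⇒ B - B ⇒ n B - B ⇒ n id - B ⇒ n id - id
  B ⇒ n B ⇒ n B - B ⇒ n id - B ⇒ n id - id

n id - id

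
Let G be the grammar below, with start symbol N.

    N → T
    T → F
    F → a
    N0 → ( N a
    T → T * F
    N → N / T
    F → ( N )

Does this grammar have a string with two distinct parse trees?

(N0 is unreachable from N, so its rules don't affect L(N).) N → N / T | T  ;  T → T * F | F  — a left-associative chain with F at the bottom. Each string factors uniquely by precedence.

Unambiguous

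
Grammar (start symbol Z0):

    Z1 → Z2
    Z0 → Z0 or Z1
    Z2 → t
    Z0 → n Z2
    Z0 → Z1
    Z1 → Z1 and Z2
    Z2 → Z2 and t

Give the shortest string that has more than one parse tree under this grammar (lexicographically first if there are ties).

t and t

length 1: no string has ≥2 trees
length 2: no string has ≥2 trees
length 3: t and t has 2 parse trees

Two derivations of t and t:
  Z0 ⇒ Z1 ⇒ Z2 ⇒ Z2 and t ⇒ t and t
  Z0 ⇒ Z1 ⇒ Z1 and Z2 ⇒ Z2 and Z2 ⇒ t and Z2 ⇒ t and t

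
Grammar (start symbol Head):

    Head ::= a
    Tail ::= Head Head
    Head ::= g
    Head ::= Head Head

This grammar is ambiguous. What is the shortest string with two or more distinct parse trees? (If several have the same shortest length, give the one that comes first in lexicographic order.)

length 1: no string has ≥2 trees
length 2: no string has ≥2 trees
length 3: a a a has 2 parse trees

Two derivations of a a a:
  Head ⇒ Head Head ⇒ a Head ⇒ a Head Head ⇒ a a Head ⇒ a a a
  Head ⇒ Head Head ⇒ Head Head Head ⇒ a Head Head ⇒ a a Head ⇒ a a a

a a a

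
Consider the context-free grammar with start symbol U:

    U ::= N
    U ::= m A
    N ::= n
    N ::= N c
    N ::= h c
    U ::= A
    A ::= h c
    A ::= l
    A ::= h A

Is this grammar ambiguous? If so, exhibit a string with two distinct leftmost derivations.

Witness: h c

Derivation 1: U ⇒ N ⇒ h c
Derivation 2: U ⇒ A ⇒ h c

Two distinct leftmost derivations for the same string.

Ambiguous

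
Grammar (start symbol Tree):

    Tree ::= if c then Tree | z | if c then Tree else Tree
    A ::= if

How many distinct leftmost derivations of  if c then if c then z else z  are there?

Parse trees for if c then if c then z else z:
  [Tree if c then [Tree if c then [Tree z] else [Tree z]]]
  [Tree if c then [Tree if c then [Tree z]] else [Tree z]]

2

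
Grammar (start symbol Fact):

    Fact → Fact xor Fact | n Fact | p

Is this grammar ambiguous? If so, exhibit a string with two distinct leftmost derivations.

Witness: n p xor p

Derivation 1: Fact ⇒ Fact xor Fact ⇒ n Fact xor Fact ⇒ n p xor Fact ⇒ n p xor p
Derivation 2: Fact ⇒ n Fact ⇒ n Fact xor Fact ⇒ n p xor Fact ⇒ n p xor p

Two distinct leftmost derivations for the same string.

Ambiguous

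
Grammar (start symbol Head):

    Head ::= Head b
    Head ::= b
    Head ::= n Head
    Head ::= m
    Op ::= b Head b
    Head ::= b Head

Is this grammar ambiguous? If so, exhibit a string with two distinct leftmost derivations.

Witness: b b

Derivation 1: Head ⇒ Head b ⇒ b b
Derivation 2: Head ⇒ b Head ⇒ b b

Two distinct leftmost derivations for the same string.

Ambiguous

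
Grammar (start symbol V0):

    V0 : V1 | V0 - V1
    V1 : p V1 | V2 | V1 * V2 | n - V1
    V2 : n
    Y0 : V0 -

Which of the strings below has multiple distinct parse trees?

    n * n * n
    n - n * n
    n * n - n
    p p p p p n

n - n * n

n * n * n: 1 tree
n - n * n: 3 trees
n * n - n: 1 tree
p p p p p n: 1 tree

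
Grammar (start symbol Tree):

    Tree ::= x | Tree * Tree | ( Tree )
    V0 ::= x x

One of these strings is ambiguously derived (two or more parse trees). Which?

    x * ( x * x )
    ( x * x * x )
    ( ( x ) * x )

( x * x * x )

x * ( x * x ): 1 tree
( x * x * x ): 2 trees
( ( x ) * x ): 1 tree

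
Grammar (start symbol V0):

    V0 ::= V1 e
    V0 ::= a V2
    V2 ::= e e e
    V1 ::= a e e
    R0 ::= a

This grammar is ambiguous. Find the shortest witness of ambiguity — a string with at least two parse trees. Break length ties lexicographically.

a e e e

length 4: a e e e has 2 parse trees

Two derivations of a e e e:
  V0 ⇒ V1 e ⇒ a e e e
  V0 ⇒ a V2 ⇒ a e e e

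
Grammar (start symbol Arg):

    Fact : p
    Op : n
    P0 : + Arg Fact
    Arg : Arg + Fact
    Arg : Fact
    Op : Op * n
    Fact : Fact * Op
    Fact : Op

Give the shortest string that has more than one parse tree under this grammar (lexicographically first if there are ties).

n * n

length 1: no string has ≥2 trees
length 3: n * n has 2 parse trees

Two derivations of n * n:
  Arg ⇒ Fact ⇒ Fact * Op ⇒ Op * Op ⇒ n * Op ⇒ n * n
  Arg ⇒ Fact ⇒ Op ⇒ Op * n ⇒ n * n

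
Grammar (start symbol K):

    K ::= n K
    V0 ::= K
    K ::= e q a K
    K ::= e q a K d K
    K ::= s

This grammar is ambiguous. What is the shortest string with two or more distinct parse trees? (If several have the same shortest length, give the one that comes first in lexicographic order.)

length 1: no string has ≥2 trees
length 2: no string has ≥2 trees
length 3: no string has ≥2 trees
length 4: no string has ≥2 trees
length 5: no string has ≥2 trees
length 6: no string has ≥2 trees
length 7: no string has ≥2 trees
length 8: no string has ≥2 trees
length 9: e q a e q a s d s has 2 parse trees

Two derivations of e q a e q a s d s:
  K ⇒ e q a K ⇒ e q a e q a K d K ⇒ e q a e q a s d K ⇒ e q a e q a s d s
  K ⇒ e q a K d K ⇒ e q a e q a K d K ⇒ e q a e q a s d K ⇒ e q a e q a s d s

e q a e q a s d s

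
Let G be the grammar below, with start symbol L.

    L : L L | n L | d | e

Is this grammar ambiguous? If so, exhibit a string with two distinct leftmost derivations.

Ambiguous

Witness: d d d

Derivation 1: L ⇒ L L ⇒ L L L ⇒ d L L ⇒ d d L ⇒ d d d
Derivation 2: L ⇒ L L ⇒ d L ⇒ d L L ⇒ d d L ⇒ d d d

Two distinct leftmost derivations for the same string.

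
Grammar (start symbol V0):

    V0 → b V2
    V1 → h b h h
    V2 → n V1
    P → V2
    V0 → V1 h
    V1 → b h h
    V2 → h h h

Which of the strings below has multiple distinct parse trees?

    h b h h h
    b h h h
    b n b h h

h b h h h: 1 tree
b h h h: 2 trees
b n b h h: 1 tree

b h h h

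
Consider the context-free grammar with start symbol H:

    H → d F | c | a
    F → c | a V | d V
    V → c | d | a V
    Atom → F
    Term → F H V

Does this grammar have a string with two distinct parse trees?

Unambiguous

(Atom, Term are unreachable from H, so their rules don't affect L(H).) Restricted to the reachable nonterminals, every rule has the form A → t or A → t B, and no two rules for the same A share a first terminal. The grammar encodes a DFA — one run per string.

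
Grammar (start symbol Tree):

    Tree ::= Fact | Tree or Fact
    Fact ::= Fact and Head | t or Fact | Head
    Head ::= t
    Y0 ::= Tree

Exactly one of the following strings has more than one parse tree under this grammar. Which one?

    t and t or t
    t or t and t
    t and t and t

t or t and t

t and t or t: 1 tree
t or t and t: 3 trees
t and t and t: 1 tree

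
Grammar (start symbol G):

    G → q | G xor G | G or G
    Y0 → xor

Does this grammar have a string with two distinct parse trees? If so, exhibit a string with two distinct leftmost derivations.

Ambiguous

Witness: q or q or q

Derivation 1: G ⇒ G or G ⇒ q or G ⇒ q or G or G ⇒ q or q or G ⇒ q or q or q
Derivation 2: G ⇒ G or G ⇒ G or G or G ⇒ q or G or G ⇒ q or q or G ⇒ q or q or q

Two distinct leftmost derivations for the same string.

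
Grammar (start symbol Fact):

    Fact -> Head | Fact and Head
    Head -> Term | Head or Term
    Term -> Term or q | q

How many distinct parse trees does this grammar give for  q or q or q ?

Parse trees for q or q or q:
  [Fact [Head [Term [Term [Term q] or q] or q]]]
  [Fact [Head [Head [Term q]] or [Term [Term q] or q]]]
  [Fact [Head [Head [Term [Term q] or q]] or [Term q]]]
  [Fact [Head [Head [Head [Term q]] or [Term q]] or [Term q]]]

4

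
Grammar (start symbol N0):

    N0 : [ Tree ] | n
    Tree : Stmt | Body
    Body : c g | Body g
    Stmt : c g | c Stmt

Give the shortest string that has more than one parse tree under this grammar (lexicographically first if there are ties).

length 1: no string has ≥2 trees
length 4: [ c g ] has 2 parse trees

Two derivations of [ c g ]:
  N0 ⇒ [ Tree ] ⇒ [ Stmt ] ⇒ [ c g ]
  N0 ⇒ [ Tree ] ⇒ [ Body ] ⇒ [ c g ]

[ c g ]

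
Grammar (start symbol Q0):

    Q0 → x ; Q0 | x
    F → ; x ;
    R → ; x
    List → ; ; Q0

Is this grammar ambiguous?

Unambiguous

(F, R, List are unreachable from Q0, so their rules don't affect L(Q0).) The reachable grammar is A → atom sep A | atom. Each atom is followed by either the separator (recurse) or end-of-string (stop) — no choice point.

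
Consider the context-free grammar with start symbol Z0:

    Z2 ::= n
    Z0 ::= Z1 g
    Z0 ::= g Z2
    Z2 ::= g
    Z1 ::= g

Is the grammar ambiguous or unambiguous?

Ambiguous

Witness: g g

Derivation 1: Z0 ⇒ Z1 g ⇒ g g
Derivation 2: Z0 ⇒ g Z2 ⇒ g g

Two distinct leftmost derivations for the same string.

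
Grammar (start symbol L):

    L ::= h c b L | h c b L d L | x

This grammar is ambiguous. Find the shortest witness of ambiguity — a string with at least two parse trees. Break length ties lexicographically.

h c b h c b x d x

length 1: no string has ≥2 trees
length 4: no string has ≥2 trees
length 6: no string has ≥2 trees
length 7: no string has ≥2 trees
length 9: h c b h c b x d x has 2 parse trees

Two derivations of h c b h c b x d x:
  L ⇒ h c b L ⇒ h c b h c b L d L ⇒ h c b h c b x d L ⇒ h c b h c b x d x
  L ⇒ h c b L d L ⇒ h c b h c b L d L ⇒ h c b h c b x d L ⇒ h c b h c b x d x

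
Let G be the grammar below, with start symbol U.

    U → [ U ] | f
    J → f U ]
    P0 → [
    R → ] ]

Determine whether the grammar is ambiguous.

Only U is reachable from U; ignoring the rest: L(U) is { openⁿ atom closeⁿ : n ≥ 0 }. The bracket depth fixes n, and the derivation is forced at every step.

Unambiguous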